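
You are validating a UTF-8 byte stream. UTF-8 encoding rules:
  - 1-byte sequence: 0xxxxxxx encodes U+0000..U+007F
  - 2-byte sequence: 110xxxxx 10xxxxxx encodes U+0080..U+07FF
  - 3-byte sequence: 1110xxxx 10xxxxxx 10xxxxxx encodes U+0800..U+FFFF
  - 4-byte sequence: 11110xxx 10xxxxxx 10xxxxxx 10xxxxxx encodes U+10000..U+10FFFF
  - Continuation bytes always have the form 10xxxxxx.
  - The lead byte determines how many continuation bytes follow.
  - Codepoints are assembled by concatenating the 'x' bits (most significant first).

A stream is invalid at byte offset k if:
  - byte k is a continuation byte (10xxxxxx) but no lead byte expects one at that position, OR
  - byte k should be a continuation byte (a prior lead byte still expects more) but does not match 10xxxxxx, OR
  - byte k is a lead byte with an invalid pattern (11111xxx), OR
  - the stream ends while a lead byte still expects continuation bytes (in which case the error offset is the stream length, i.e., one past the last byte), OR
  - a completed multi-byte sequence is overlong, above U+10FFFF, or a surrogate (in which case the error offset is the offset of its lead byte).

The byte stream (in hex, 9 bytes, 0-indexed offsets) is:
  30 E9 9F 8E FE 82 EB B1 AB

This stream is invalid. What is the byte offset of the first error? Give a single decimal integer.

Byte[0]=30: 1-byte ASCII. cp=U+0030
Byte[1]=E9: 3-byte lead, need 2 cont bytes. acc=0x9
Byte[2]=9F: continuation. acc=(acc<<6)|0x1F=0x25F
Byte[3]=8E: continuation. acc=(acc<<6)|0x0E=0x97CE
Completed: cp=U+97CE (starts at byte 1)
Byte[4]=FE: INVALID lead byte (not 0xxx/110x/1110/11110)

Answer: 4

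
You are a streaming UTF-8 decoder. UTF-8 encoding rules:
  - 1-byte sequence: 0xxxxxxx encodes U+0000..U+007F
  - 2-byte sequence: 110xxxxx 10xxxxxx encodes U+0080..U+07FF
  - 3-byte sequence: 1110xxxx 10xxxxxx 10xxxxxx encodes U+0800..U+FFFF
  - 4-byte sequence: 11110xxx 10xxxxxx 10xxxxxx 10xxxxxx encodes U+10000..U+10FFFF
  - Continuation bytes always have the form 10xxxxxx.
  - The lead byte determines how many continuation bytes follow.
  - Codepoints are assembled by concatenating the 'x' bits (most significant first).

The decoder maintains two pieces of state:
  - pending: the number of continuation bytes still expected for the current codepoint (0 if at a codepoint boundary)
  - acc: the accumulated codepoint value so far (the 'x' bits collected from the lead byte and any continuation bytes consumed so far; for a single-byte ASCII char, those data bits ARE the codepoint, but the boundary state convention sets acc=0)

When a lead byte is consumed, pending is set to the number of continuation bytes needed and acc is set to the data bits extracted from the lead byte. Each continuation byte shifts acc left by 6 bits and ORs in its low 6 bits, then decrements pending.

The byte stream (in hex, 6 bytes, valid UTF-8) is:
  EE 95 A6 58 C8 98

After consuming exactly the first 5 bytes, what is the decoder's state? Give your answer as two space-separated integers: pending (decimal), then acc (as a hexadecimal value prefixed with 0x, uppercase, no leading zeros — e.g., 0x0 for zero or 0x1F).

Byte[0]=EE: 3-byte lead. pending=2, acc=0xE
Byte[1]=95: continuation. acc=(acc<<6)|0x15=0x395, pending=1
Byte[2]=A6: continuation. acc=(acc<<6)|0x26=0xE566, pending=0
Byte[3]=58: 1-byte. pending=0, acc=0x0
Byte[4]=C8: 2-byte lead. pending=1, acc=0x8

Answer: 1 0x8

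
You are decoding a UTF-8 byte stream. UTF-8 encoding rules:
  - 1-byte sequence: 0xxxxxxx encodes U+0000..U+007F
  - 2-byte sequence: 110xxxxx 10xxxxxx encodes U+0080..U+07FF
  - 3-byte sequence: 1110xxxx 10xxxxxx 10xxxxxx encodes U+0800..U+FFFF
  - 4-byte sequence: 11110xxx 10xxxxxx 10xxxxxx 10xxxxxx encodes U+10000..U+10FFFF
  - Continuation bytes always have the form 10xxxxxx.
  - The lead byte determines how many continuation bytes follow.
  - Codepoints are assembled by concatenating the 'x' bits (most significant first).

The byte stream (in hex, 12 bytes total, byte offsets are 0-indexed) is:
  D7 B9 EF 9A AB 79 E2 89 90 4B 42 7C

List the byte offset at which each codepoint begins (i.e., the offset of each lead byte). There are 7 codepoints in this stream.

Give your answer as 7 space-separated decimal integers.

Byte[0]=D7: 2-byte lead, need 1 cont bytes. acc=0x17
Byte[1]=B9: continuation. acc=(acc<<6)|0x39=0x5F9
Completed: cp=U+05F9 (starts at byte 0)
Byte[2]=EF: 3-byte lead, need 2 cont bytes. acc=0xF
Byte[3]=9A: continuation. acc=(acc<<6)|0x1A=0x3DA
Byte[4]=AB: continuation. acc=(acc<<6)|0x2B=0xF6AB
Completed: cp=U+F6AB (starts at byte 2)
Byte[5]=79: 1-byte ASCII. cp=U+0079
Byte[6]=E2: 3-byte lead, need 2 cont bytes. acc=0x2
Byte[7]=89: continuation. acc=(acc<<6)|0x09=0x89
Byte[8]=90: continuation. acc=(acc<<6)|0x10=0x2250
Completed: cp=U+2250 (starts at byte 6)
Byte[9]=4B: 1-byte ASCII. cp=U+004B
Byte[10]=42: 1-byte ASCII. cp=U+0042
Byte[11]=7C: 1-byte ASCII. cp=U+007C

Answer: 0 2 5 6 9 10 11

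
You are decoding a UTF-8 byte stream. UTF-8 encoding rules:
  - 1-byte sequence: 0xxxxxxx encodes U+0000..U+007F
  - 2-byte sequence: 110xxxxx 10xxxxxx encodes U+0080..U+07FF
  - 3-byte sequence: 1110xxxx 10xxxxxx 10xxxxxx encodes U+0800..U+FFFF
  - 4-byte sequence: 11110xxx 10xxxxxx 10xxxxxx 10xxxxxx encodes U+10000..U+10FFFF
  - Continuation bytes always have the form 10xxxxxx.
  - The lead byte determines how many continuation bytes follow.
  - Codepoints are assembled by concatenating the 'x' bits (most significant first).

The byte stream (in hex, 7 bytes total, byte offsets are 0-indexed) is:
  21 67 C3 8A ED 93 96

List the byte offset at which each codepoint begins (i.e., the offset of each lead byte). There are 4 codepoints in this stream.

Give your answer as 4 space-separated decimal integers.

Byte[0]=21: 1-byte ASCII. cp=U+0021
Byte[1]=67: 1-byte ASCII. cp=U+0067
Byte[2]=C3: 2-byte lead, need 1 cont bytes. acc=0x3
Byte[3]=8A: continuation. acc=(acc<<6)|0x0A=0xCA
Completed: cp=U+00CA (starts at byte 2)
Byte[4]=ED: 3-byte lead, need 2 cont bytes. acc=0xD
Byte[5]=93: continuation. acc=(acc<<6)|0x13=0x353
Byte[6]=96: continuation. acc=(acc<<6)|0x16=0xD4D6
Completed: cp=U+D4D6 (starts at byte 4)

Answer: 0 1 2 4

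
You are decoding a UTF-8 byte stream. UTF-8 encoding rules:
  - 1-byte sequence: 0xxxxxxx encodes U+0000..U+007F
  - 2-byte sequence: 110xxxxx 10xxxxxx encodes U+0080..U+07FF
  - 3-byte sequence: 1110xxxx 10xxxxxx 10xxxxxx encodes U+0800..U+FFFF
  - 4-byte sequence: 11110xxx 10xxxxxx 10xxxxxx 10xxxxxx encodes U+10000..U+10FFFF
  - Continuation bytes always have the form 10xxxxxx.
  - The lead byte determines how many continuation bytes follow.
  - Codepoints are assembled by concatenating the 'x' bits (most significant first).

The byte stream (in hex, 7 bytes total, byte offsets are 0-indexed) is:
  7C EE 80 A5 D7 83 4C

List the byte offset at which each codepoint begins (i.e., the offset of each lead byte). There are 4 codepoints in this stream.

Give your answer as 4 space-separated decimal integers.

Byte[0]=7C: 1-byte ASCII. cp=U+007C
Byte[1]=EE: 3-byte lead, need 2 cont bytes. acc=0xE
Byte[2]=80: continuation. acc=(acc<<6)|0x00=0x380
Byte[3]=A5: continuation. acc=(acc<<6)|0x25=0xE025
Completed: cp=U+E025 (starts at byte 1)
Byte[4]=D7: 2-byte lead, need 1 cont bytes. acc=0x17
Byte[5]=83: continuation. acc=(acc<<6)|0x03=0x5C3
Completed: cp=U+05C3 (starts at byte 4)
Byte[6]=4C: 1-byte ASCII. cp=U+004C

Answer: 0 1 4 6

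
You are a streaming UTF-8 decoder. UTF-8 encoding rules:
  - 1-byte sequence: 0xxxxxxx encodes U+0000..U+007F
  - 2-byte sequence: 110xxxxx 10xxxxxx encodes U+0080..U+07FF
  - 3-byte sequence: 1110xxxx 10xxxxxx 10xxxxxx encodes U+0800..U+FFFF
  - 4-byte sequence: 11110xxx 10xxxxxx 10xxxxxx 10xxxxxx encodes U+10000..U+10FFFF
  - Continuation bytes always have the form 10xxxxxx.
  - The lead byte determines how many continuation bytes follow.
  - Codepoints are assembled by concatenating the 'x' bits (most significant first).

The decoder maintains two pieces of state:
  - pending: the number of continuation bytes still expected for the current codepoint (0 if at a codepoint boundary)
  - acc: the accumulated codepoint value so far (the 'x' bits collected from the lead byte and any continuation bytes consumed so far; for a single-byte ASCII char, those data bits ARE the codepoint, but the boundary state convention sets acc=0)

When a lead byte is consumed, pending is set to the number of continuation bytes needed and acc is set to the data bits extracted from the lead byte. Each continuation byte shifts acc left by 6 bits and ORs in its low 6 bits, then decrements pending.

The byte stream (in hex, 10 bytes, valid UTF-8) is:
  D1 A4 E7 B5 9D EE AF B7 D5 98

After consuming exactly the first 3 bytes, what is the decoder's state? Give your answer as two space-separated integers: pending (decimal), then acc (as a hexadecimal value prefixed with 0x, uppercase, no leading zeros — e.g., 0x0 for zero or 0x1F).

Answer: 2 0x7

Derivation:
Byte[0]=D1: 2-byte lead. pending=1, acc=0x11
Byte[1]=A4: continuation. acc=(acc<<6)|0x24=0x464, pending=0
Byte[2]=E7: 3-byte lead. pending=2, acc=0x7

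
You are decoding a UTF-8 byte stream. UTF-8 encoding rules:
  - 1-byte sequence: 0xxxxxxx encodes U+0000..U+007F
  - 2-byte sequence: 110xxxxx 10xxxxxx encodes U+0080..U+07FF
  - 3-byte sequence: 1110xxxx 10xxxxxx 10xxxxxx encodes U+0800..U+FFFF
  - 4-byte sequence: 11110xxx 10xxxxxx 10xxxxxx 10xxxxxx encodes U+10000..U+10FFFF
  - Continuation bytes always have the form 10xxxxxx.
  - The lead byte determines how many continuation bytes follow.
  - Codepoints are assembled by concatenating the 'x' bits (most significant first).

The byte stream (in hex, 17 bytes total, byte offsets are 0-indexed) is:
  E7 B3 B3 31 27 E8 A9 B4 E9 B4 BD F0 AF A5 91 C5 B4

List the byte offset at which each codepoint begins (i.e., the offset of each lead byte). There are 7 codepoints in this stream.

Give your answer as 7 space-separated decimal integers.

Byte[0]=E7: 3-byte lead, need 2 cont bytes. acc=0x7
Byte[1]=B3: continuation. acc=(acc<<6)|0x33=0x1F3
Byte[2]=B3: continuation. acc=(acc<<6)|0x33=0x7CF3
Completed: cp=U+7CF3 (starts at byte 0)
Byte[3]=31: 1-byte ASCII. cp=U+0031
Byte[4]=27: 1-byte ASCII. cp=U+0027
Byte[5]=E8: 3-byte lead, need 2 cont bytes. acc=0x8
Byte[6]=A9: continuation. acc=(acc<<6)|0x29=0x229
Byte[7]=B4: continuation. acc=(acc<<6)|0x34=0x8A74
Completed: cp=U+8A74 (starts at byte 5)
Byte[8]=E9: 3-byte lead, need 2 cont bytes. acc=0x9
Byte[9]=B4: continuation. acc=(acc<<6)|0x34=0x274
Byte[10]=BD: continuation. acc=(acc<<6)|0x3D=0x9D3D
Completed: cp=U+9D3D (starts at byte 8)
Byte[11]=F0: 4-byte lead, need 3 cont bytes. acc=0x0
Byte[12]=AF: continuation. acc=(acc<<6)|0x2F=0x2F
Byte[13]=A5: continuation. acc=(acc<<6)|0x25=0xBE5
Byte[14]=91: continuation. acc=(acc<<6)|0x11=0x2F951
Completed: cp=U+2F951 (starts at byte 11)
Byte[15]=C5: 2-byte lead, need 1 cont bytes. acc=0x5
Byte[16]=B4: continuation. acc=(acc<<6)|0x34=0x174
Completed: cp=U+0174 (starts at byte 15)

Answer: 0 3 4 5 8 11 15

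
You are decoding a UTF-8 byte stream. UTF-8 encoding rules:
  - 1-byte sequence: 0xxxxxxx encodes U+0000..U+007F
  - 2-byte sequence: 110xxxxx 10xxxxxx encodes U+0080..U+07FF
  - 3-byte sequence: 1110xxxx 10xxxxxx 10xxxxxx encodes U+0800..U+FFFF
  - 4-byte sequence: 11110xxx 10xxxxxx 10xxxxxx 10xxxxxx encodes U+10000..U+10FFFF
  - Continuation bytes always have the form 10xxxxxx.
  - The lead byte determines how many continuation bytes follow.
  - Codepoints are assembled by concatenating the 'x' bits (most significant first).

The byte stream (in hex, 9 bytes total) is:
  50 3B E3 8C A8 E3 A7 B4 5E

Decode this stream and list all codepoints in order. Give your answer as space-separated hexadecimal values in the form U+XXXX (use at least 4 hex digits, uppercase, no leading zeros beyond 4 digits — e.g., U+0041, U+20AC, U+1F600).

Answer: U+0050 U+003B U+3328 U+39F4 U+005E

Derivation:
Byte[0]=50: 1-byte ASCII. cp=U+0050
Byte[1]=3B: 1-byte ASCII. cp=U+003B
Byte[2]=E3: 3-byte lead, need 2 cont bytes. acc=0x3
Byte[3]=8C: continuation. acc=(acc<<6)|0x0C=0xCC
Byte[4]=A8: continuation. acc=(acc<<6)|0x28=0x3328
Completed: cp=U+3328 (starts at byte 2)
Byte[5]=E3: 3-byte lead, need 2 cont bytes. acc=0x3
Byte[6]=A7: continuation. acc=(acc<<6)|0x27=0xE7
Byte[7]=B4: continuation. acc=(acc<<6)|0x34=0x39F4
Completed: cp=U+39F4 (starts at byte 5)
Byte[8]=5E: 1-byte ASCII. cp=U+005E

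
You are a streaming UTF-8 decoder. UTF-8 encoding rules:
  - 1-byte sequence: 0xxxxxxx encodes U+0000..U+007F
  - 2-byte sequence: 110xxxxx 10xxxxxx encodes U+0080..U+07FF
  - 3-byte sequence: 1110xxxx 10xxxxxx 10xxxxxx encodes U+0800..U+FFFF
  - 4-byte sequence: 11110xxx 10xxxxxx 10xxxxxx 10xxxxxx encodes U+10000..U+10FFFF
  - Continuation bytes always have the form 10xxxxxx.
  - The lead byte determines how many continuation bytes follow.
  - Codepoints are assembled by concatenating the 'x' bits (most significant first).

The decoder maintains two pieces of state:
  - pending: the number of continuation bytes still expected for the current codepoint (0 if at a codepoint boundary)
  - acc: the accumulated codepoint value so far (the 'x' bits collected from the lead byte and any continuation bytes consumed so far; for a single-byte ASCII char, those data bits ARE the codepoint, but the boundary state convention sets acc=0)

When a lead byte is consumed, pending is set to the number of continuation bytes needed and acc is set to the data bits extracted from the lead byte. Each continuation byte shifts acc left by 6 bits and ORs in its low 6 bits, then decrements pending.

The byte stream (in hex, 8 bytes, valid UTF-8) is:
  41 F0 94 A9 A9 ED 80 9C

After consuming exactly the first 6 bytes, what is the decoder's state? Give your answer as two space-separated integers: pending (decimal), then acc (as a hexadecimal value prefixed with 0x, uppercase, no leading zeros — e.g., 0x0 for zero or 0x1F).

Byte[0]=41: 1-byte. pending=0, acc=0x0
Byte[1]=F0: 4-byte lead. pending=3, acc=0x0
Byte[2]=94: continuation. acc=(acc<<6)|0x14=0x14, pending=2
Byte[3]=A9: continuation. acc=(acc<<6)|0x29=0x529, pending=1
Byte[4]=A9: continuation. acc=(acc<<6)|0x29=0x14A69, pending=0
Byte[5]=ED: 3-byte lead. pending=2, acc=0xD

Answer: 2 0xD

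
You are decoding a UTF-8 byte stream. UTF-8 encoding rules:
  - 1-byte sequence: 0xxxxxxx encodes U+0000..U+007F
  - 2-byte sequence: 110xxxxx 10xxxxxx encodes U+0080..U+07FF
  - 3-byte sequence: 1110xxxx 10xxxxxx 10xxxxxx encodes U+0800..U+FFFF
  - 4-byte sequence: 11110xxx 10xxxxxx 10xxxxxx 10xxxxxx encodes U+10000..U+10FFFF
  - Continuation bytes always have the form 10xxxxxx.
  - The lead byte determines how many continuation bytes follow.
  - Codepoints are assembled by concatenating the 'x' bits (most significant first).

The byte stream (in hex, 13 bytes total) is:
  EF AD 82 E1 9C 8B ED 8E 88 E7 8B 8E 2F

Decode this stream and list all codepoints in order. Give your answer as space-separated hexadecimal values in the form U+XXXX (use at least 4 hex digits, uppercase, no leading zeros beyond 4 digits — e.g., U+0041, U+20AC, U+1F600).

Byte[0]=EF: 3-byte lead, need 2 cont bytes. acc=0xF
Byte[1]=AD: continuation. acc=(acc<<6)|0x2D=0x3ED
Byte[2]=82: continuation. acc=(acc<<6)|0x02=0xFB42
Completed: cp=U+FB42 (starts at byte 0)
Byte[3]=E1: 3-byte lead, need 2 cont bytes. acc=0x1
Byte[4]=9C: continuation. acc=(acc<<6)|0x1C=0x5C
Byte[5]=8B: continuation. acc=(acc<<6)|0x0B=0x170B
Completed: cp=U+170B (starts at byte 3)
Byte[6]=ED: 3-byte lead, need 2 cont bytes. acc=0xD
Byte[7]=8E: continuation. acc=(acc<<6)|0x0E=0x34E
Byte[8]=88: continuation. acc=(acc<<6)|0x08=0xD388
Completed: cp=U+D388 (starts at byte 6)
Byte[9]=E7: 3-byte lead, need 2 cont bytes. acc=0x7
Byte[10]=8B: continuation. acc=(acc<<6)|0x0B=0x1CB
Byte[11]=8E: continuation. acc=(acc<<6)|0x0E=0x72CE
Completed: cp=U+72CE (starts at byte 9)
Byte[12]=2F: 1-byte ASCII. cp=U+002F

Answer: U+FB42 U+170B U+D388 U+72CE U+002F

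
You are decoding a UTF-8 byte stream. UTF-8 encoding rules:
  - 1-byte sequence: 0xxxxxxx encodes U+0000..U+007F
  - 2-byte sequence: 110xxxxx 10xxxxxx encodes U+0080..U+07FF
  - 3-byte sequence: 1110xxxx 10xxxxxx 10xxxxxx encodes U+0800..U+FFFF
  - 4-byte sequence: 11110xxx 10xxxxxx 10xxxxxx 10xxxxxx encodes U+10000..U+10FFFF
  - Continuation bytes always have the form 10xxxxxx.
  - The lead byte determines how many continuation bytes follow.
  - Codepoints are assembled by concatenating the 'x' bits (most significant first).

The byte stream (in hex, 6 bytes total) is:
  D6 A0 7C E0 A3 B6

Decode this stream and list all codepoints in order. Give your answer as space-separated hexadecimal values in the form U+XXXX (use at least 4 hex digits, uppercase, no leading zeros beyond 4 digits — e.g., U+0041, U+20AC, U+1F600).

Byte[0]=D6: 2-byte lead, need 1 cont bytes. acc=0x16
Byte[1]=A0: continuation. acc=(acc<<6)|0x20=0x5A0
Completed: cp=U+05A0 (starts at byte 0)
Byte[2]=7C: 1-byte ASCII. cp=U+007C
Byte[3]=E0: 3-byte lead, need 2 cont bytes. acc=0x0
Byte[4]=A3: continuation. acc=(acc<<6)|0x23=0x23
Byte[5]=B6: continuation. acc=(acc<<6)|0x36=0x8F6
Completed: cp=U+08F6 (starts at byte 3)

Answer: U+05A0 U+007C U+08F6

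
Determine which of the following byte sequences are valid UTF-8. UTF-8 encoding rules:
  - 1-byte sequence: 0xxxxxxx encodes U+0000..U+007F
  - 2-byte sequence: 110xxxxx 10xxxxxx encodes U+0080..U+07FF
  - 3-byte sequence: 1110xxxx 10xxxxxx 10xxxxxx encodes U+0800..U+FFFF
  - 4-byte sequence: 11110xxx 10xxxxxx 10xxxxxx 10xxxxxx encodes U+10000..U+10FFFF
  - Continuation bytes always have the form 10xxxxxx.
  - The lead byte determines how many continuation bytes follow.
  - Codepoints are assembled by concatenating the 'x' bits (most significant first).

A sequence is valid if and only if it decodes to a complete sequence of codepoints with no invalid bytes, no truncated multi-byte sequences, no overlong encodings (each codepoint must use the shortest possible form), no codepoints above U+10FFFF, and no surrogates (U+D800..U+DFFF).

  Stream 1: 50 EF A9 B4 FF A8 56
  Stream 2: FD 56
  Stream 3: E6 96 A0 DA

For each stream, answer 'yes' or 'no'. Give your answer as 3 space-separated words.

Answer: no no no

Derivation:
Stream 1: error at byte offset 4. INVALID
Stream 2: error at byte offset 0. INVALID
Stream 3: error at byte offset 4. INVALID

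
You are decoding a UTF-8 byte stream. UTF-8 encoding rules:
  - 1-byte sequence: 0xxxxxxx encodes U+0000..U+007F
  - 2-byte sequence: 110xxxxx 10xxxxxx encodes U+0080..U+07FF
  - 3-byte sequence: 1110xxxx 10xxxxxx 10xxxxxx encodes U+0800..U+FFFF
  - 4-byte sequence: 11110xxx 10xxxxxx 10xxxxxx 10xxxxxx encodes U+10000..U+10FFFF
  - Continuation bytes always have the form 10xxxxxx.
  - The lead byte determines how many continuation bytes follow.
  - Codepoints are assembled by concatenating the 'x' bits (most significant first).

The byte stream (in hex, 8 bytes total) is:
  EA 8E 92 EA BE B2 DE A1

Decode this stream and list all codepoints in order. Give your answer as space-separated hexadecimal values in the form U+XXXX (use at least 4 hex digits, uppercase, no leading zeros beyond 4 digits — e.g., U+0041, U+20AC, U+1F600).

Answer: U+A392 U+AFB2 U+07A1

Derivation:
Byte[0]=EA: 3-byte lead, need 2 cont bytes. acc=0xA
Byte[1]=8E: continuation. acc=(acc<<6)|0x0E=0x28E
Byte[2]=92: continuation. acc=(acc<<6)|0x12=0xA392
Completed: cp=U+A392 (starts at byte 0)
Byte[3]=EA: 3-byte lead, need 2 cont bytes. acc=0xA
Byte[4]=BE: continuation. acc=(acc<<6)|0x3E=0x2BE
Byte[5]=B2: continuation. acc=(acc<<6)|0x32=0xAFB2
Completed: cp=U+AFB2 (starts at byte 3)
Byte[6]=DE: 2-byte lead, need 1 cont bytes. acc=0x1E
Byte[7]=A1: continuation. acc=(acc<<6)|0x21=0x7A1
Completed: cp=U+07A1 (starts at byte 6)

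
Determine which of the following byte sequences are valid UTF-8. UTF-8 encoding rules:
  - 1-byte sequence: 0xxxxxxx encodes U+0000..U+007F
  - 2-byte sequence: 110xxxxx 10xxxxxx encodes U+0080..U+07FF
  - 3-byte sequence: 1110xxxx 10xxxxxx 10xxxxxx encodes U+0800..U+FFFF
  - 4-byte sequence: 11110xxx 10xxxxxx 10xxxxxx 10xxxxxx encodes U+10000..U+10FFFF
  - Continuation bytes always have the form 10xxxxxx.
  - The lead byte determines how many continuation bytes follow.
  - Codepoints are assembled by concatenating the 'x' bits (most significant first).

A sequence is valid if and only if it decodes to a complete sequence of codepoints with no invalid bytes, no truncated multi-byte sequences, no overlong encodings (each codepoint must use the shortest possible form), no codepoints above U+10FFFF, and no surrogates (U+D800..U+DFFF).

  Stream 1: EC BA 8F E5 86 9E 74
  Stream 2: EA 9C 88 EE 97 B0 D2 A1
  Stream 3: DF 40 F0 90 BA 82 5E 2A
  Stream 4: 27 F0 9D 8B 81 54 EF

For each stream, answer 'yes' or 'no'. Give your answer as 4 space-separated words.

Answer: yes yes no no

Derivation:
Stream 1: decodes cleanly. VALID
Stream 2: decodes cleanly. VALID
Stream 3: error at byte offset 1. INVALID
Stream 4: error at byte offset 7. INVALID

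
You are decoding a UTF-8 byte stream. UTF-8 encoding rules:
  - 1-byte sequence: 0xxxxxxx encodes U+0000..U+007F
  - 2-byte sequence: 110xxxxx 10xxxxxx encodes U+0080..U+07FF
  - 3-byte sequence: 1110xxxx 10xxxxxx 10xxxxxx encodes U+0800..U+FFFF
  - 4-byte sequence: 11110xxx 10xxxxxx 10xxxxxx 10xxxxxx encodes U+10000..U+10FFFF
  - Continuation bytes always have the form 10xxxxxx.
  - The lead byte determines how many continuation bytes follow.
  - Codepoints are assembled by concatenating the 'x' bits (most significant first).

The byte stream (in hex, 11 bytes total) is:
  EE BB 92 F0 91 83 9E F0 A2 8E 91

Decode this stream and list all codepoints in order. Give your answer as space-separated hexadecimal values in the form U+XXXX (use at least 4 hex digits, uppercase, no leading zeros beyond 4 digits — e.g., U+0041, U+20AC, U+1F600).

Byte[0]=EE: 3-byte lead, need 2 cont bytes. acc=0xE
Byte[1]=BB: continuation. acc=(acc<<6)|0x3B=0x3BB
Byte[2]=92: continuation. acc=(acc<<6)|0x12=0xEED2
Completed: cp=U+EED2 (starts at byte 0)
Byte[3]=F0: 4-byte lead, need 3 cont bytes. acc=0x0
Byte[4]=91: continuation. acc=(acc<<6)|0x11=0x11
Byte[5]=83: continuation. acc=(acc<<6)|0x03=0x443
Byte[6]=9E: continuation. acc=(acc<<6)|0x1E=0x110DE
Completed: cp=U+110DE (starts at byte 3)
Byte[7]=F0: 4-byte lead, need 3 cont bytes. acc=0x0
Byte[8]=A2: continuation. acc=(acc<<6)|0x22=0x22
Byte[9]=8E: continuation. acc=(acc<<6)|0x0E=0x88E
Byte[10]=91: continuation. acc=(acc<<6)|0x11=0x22391
Completed: cp=U+22391 (starts at byte 7)

Answer: U+EED2 U+110DE U+22391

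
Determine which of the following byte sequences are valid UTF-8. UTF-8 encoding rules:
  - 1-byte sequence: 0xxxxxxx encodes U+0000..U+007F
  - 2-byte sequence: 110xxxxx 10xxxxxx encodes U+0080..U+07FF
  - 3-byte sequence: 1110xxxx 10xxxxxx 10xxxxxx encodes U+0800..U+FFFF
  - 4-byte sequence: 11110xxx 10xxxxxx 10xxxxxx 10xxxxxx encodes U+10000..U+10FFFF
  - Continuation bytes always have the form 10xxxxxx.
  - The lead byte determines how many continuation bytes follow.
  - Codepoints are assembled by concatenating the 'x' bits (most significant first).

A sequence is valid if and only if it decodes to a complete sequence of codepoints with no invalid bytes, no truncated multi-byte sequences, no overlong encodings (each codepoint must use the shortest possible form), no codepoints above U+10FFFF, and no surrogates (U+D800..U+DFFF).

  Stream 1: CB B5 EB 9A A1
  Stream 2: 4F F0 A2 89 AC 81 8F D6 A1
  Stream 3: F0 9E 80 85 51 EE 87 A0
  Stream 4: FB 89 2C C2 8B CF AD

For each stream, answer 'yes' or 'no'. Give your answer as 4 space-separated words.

Stream 1: decodes cleanly. VALID
Stream 2: error at byte offset 5. INVALID
Stream 3: decodes cleanly. VALID
Stream 4: error at byte offset 0. INVALID

Answer: yes no yes no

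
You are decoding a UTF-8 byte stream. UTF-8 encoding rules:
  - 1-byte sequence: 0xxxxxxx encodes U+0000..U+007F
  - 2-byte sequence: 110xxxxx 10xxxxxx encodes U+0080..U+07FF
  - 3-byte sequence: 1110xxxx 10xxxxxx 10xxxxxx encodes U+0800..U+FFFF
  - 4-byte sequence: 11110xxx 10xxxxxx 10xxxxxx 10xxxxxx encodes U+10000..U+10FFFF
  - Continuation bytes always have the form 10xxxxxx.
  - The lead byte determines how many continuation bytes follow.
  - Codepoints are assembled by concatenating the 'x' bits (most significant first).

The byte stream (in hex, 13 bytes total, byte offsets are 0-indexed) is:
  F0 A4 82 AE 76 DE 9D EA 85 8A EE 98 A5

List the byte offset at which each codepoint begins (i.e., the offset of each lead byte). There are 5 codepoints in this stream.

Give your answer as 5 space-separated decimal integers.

Byte[0]=F0: 4-byte lead, need 3 cont bytes. acc=0x0
Byte[1]=A4: continuation. acc=(acc<<6)|0x24=0x24
Byte[2]=82: continuation. acc=(acc<<6)|0x02=0x902
Byte[3]=AE: continuation. acc=(acc<<6)|0x2E=0x240AE
Completed: cp=U+240AE (starts at byte 0)
Byte[4]=76: 1-byte ASCII. cp=U+0076
Byte[5]=DE: 2-byte lead, need 1 cont bytes. acc=0x1E
Byte[6]=9D: continuation. acc=(acc<<6)|0x1D=0x79D
Completed: cp=U+079D (starts at byte 5)
Byte[7]=EA: 3-byte lead, need 2 cont bytes. acc=0xA
Byte[8]=85: continuation. acc=(acc<<6)|0x05=0x285
Byte[9]=8A: continuation. acc=(acc<<6)|0x0A=0xA14A
Completed: cp=U+A14A (starts at byte 7)
Byte[10]=EE: 3-byte lead, need 2 cont bytes. acc=0xE
Byte[11]=98: continuation. acc=(acc<<6)|0x18=0x398
Byte[12]=A5: continuation. acc=(acc<<6)|0x25=0xE625
Completed: cp=U+E625 (starts at byte 10)

Answer: 0 4 5 7 10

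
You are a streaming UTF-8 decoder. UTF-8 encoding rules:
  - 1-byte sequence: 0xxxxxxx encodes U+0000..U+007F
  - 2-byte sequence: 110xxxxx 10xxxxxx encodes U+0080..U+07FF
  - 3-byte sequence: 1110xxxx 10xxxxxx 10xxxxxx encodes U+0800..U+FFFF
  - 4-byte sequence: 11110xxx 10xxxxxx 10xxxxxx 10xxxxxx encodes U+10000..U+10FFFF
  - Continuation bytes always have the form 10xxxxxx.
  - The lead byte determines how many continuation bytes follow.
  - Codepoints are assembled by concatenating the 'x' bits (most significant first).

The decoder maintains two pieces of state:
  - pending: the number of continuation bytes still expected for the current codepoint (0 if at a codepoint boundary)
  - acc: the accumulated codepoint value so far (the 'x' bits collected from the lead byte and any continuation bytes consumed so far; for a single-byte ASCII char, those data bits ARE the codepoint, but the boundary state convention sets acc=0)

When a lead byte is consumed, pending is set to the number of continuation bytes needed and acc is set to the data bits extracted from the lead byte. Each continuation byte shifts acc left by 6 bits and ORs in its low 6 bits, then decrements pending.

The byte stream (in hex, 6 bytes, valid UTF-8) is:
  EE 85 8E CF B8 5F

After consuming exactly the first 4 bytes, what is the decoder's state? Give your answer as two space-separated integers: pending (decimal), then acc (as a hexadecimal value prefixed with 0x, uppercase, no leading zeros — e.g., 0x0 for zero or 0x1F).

Answer: 1 0xF

Derivation:
Byte[0]=EE: 3-byte lead. pending=2, acc=0xE
Byte[1]=85: continuation. acc=(acc<<6)|0x05=0x385, pending=1
Byte[2]=8E: continuation. acc=(acc<<6)|0x0E=0xE14E, pending=0
Byte[3]=CF: 2-byte lead. pending=1, acc=0xF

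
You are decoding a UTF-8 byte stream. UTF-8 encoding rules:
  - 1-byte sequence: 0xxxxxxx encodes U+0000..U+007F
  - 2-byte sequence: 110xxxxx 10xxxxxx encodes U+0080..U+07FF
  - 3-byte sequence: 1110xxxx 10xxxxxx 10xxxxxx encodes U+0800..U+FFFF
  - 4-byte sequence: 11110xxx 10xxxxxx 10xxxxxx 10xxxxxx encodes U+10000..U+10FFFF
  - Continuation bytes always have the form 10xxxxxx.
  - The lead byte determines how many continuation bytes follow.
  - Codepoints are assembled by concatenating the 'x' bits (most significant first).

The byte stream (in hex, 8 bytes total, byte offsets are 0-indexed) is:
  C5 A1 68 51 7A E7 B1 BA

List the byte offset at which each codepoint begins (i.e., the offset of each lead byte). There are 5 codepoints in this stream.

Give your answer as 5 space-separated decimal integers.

Byte[0]=C5: 2-byte lead, need 1 cont bytes. acc=0x5
Byte[1]=A1: continuation. acc=(acc<<6)|0x21=0x161
Completed: cp=U+0161 (starts at byte 0)
Byte[2]=68: 1-byte ASCII. cp=U+0068
Byte[3]=51: 1-byte ASCII. cp=U+0051
Byte[4]=7A: 1-byte ASCII. cp=U+007A
Byte[5]=E7: 3-byte lead, need 2 cont bytes. acc=0x7
Byte[6]=B1: continuation. acc=(acc<<6)|0x31=0x1F1
Byte[7]=BA: continuation. acc=(acc<<6)|0x3A=0x7C7A
Completed: cp=U+7C7A (starts at byte 5)

Answer: 0 2 3 4 5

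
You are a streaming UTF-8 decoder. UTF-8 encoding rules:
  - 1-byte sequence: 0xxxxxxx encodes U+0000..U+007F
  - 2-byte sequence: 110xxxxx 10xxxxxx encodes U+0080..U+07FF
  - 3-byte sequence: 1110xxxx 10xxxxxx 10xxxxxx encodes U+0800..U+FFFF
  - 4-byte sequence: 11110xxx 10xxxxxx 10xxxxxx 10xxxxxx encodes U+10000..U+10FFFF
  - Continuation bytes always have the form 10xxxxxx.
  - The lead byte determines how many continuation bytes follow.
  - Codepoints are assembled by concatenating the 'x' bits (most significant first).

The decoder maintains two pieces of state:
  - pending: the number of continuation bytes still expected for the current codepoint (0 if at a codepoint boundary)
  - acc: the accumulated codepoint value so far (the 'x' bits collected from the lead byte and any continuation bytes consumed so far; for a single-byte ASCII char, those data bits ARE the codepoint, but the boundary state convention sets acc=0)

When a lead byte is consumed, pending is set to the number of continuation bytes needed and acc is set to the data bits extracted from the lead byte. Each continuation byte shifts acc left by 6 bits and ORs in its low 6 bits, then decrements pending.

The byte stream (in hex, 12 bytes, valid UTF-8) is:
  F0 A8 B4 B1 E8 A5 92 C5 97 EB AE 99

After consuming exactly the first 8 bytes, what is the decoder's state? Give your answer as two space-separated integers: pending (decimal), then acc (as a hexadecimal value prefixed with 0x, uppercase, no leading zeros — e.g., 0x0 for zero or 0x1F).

Byte[0]=F0: 4-byte lead. pending=3, acc=0x0
Byte[1]=A8: continuation. acc=(acc<<6)|0x28=0x28, pending=2
Byte[2]=B4: continuation. acc=(acc<<6)|0x34=0xA34, pending=1
Byte[3]=B1: continuation. acc=(acc<<6)|0x31=0x28D31, pending=0
Byte[4]=E8: 3-byte lead. pending=2, acc=0x8
Byte[5]=A5: continuation. acc=(acc<<6)|0x25=0x225, pending=1
Byte[6]=92: continuation. acc=(acc<<6)|0x12=0x8952, pending=0
Byte[7]=C5: 2-byte lead. pending=1, acc=0x5

Answer: 1 0x5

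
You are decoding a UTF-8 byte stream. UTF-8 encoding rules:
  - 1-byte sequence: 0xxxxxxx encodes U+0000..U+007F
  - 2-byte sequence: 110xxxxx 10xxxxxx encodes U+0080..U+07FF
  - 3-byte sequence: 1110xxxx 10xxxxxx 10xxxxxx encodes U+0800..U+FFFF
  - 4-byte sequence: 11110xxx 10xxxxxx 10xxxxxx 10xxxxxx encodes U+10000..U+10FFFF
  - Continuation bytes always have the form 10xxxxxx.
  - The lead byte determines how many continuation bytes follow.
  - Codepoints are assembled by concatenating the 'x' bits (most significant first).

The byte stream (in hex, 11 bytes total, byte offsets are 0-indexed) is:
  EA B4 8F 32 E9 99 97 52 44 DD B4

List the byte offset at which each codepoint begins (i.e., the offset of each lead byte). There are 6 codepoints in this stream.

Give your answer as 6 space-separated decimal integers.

Byte[0]=EA: 3-byte lead, need 2 cont bytes. acc=0xA
Byte[1]=B4: continuation. acc=(acc<<6)|0x34=0x2B4
Byte[2]=8F: continuation. acc=(acc<<6)|0x0F=0xAD0F
Completed: cp=U+AD0F (starts at byte 0)
Byte[3]=32: 1-byte ASCII. cp=U+0032
Byte[4]=E9: 3-byte lead, need 2 cont bytes. acc=0x9
Byte[5]=99: continuation. acc=(acc<<6)|0x19=0x259
Byte[6]=97: continuation. acc=(acc<<6)|0x17=0x9657
Completed: cp=U+9657 (starts at byte 4)
Byte[7]=52: 1-byte ASCII. cp=U+0052
Byte[8]=44: 1-byte ASCII. cp=U+0044
Byte[9]=DD: 2-byte lead, need 1 cont bytes. acc=0x1D
Byte[10]=B4: continuation. acc=(acc<<6)|0x34=0x774
Completed: cp=U+0774 (starts at byte 9)

Answer: 0 3 4 7 8 9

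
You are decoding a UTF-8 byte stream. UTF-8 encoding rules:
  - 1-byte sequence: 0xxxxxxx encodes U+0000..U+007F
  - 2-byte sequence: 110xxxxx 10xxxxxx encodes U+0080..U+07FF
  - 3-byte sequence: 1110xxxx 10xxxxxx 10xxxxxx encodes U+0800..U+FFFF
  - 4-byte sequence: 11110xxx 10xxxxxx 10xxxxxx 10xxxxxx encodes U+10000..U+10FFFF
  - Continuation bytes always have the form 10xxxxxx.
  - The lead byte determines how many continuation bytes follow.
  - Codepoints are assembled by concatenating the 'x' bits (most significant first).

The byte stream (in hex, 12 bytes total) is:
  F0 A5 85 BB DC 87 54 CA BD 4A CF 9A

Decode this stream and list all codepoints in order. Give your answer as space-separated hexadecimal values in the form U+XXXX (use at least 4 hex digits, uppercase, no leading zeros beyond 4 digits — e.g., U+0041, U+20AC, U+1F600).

Answer: U+2517B U+0707 U+0054 U+02BD U+004A U+03DA

Derivation:
Byte[0]=F0: 4-byte lead, need 3 cont bytes. acc=0x0
Byte[1]=A5: continuation. acc=(acc<<6)|0x25=0x25
Byte[2]=85: continuation. acc=(acc<<6)|0x05=0x945
Byte[3]=BB: continuation. acc=(acc<<6)|0x3B=0x2517B
Completed: cp=U+2517B (starts at byte 0)
Byte[4]=DC: 2-byte lead, need 1 cont bytes. acc=0x1C
Byte[5]=87: continuation. acc=(acc<<6)|0x07=0x707
Completed: cp=U+0707 (starts at byte 4)
Byte[6]=54: 1-byte ASCII. cp=U+0054
Byte[7]=CA: 2-byte lead, need 1 cont bytes. acc=0xA
Byte[8]=BD: continuation. acc=(acc<<6)|0x3D=0x2BD
Completed: cp=U+02BD (starts at byte 7)
Byte[9]=4A: 1-byte ASCII. cp=U+004A
Byte[10]=CF: 2-byte lead, need 1 cont bytes. acc=0xF
Byte[11]=9A: continuation. acc=(acc<<6)|0x1A=0x3DA
Completed: cp=U+03DA (starts at byte 10)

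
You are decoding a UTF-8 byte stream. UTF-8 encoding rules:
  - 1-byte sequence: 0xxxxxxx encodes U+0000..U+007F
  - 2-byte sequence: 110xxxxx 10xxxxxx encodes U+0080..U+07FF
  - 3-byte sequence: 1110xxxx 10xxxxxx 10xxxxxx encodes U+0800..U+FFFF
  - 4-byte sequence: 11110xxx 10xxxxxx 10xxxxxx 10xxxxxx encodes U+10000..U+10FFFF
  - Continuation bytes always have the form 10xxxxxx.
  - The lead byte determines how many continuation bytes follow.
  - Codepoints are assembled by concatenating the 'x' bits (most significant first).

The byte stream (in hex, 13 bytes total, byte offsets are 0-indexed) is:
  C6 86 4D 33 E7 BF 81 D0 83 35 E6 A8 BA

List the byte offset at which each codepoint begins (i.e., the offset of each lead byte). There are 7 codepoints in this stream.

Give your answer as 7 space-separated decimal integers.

Byte[0]=C6: 2-byte lead, need 1 cont bytes. acc=0x6
Byte[1]=86: continuation. acc=(acc<<6)|0x06=0x186
Completed: cp=U+0186 (starts at byte 0)
Byte[2]=4D: 1-byte ASCII. cp=U+004D
Byte[3]=33: 1-byte ASCII. cp=U+0033
Byte[4]=E7: 3-byte lead, need 2 cont bytes. acc=0x7
Byte[5]=BF: continuation. acc=(acc<<6)|0x3F=0x1FF
Byte[6]=81: continuation. acc=(acc<<6)|0x01=0x7FC1
Completed: cp=U+7FC1 (starts at byte 4)
Byte[7]=D0: 2-byte lead, need 1 cont bytes. acc=0x10
Byte[8]=83: continuation. acc=(acc<<6)|0x03=0x403
Completed: cp=U+0403 (starts at byte 7)
Byte[9]=35: 1-byte ASCII. cp=U+0035
Byte[10]=E6: 3-byte lead, need 2 cont bytes. acc=0x6
Byte[11]=A8: continuation. acc=(acc<<6)|0x28=0x1A8
Byte[12]=BA: continuation. acc=(acc<<6)|0x3A=0x6A3A
Completed: cp=U+6A3A (starts at byte 10)

Answer: 0 2 3 4 7 9 10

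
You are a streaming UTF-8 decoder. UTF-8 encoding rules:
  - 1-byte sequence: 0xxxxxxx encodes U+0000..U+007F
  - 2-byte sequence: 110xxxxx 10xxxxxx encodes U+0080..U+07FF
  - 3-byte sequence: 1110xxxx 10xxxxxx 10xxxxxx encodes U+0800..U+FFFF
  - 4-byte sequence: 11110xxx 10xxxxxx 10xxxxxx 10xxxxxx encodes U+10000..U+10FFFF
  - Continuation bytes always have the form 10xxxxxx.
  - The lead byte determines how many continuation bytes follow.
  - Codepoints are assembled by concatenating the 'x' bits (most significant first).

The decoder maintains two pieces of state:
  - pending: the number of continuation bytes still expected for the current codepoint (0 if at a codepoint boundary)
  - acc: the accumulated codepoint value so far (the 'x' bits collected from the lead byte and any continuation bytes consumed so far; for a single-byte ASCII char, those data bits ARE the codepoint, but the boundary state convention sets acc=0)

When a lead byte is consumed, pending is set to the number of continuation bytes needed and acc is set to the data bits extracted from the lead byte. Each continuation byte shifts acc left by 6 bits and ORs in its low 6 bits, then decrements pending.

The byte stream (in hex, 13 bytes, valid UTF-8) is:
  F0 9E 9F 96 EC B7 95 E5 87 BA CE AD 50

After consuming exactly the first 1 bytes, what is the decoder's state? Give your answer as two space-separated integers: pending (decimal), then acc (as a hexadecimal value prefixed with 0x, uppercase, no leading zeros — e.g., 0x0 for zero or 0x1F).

Byte[0]=F0: 4-byte lead. pending=3, acc=0x0

Answer: 3 0x0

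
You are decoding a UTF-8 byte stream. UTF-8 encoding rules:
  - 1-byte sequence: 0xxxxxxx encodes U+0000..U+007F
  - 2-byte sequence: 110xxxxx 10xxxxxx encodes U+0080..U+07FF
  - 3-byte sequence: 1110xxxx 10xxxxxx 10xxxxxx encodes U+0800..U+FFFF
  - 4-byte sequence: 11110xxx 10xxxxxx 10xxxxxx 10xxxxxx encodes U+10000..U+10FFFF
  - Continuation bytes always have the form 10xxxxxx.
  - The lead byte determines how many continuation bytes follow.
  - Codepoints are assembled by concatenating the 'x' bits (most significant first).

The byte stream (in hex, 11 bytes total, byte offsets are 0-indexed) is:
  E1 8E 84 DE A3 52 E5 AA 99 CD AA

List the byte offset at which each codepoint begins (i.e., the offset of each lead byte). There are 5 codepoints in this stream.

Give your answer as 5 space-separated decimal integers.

Answer: 0 3 5 6 9

Derivation:
Byte[0]=E1: 3-byte lead, need 2 cont bytes. acc=0x1
Byte[1]=8E: continuation. acc=(acc<<6)|0x0E=0x4E
Byte[2]=84: continuation. acc=(acc<<6)|0x04=0x1384
Completed: cp=U+1384 (starts at byte 0)
Byte[3]=DE: 2-byte lead, need 1 cont bytes. acc=0x1E
Byte[4]=A3: continuation. acc=(acc<<6)|0x23=0x7A3
Completed: cp=U+07A3 (starts at byte 3)
Byte[5]=52: 1-byte ASCII. cp=U+0052
Byte[6]=E5: 3-byte lead, need 2 cont bytes. acc=0x5
Byte[7]=AA: continuation. acc=(acc<<6)|0x2A=0x16A
Byte[8]=99: continuation. acc=(acc<<6)|0x19=0x5A99
Completed: cp=U+5A99 (starts at byte 6)
Byte[9]=CD: 2-byte lead, need 1 cont bytes. acc=0xD
Byte[10]=AA: continuation. acc=(acc<<6)|0x2A=0x36A
Completed: cp=U+036A (starts at byte 9)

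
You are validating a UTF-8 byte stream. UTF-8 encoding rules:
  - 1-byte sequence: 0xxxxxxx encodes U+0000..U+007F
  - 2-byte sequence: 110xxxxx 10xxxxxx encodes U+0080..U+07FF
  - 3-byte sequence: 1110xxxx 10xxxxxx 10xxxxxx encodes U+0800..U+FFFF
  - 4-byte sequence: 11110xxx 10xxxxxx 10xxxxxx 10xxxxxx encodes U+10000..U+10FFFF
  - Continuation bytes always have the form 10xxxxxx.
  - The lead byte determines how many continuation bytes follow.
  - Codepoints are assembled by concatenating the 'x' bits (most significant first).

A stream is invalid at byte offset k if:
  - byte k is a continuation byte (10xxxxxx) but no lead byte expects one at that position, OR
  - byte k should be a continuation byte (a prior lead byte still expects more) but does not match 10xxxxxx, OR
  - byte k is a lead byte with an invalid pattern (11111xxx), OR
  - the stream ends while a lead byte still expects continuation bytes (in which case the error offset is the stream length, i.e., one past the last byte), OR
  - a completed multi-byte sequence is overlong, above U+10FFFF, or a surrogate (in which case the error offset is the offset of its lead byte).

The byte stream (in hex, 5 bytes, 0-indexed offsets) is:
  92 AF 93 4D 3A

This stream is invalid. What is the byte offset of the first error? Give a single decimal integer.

Answer: 0

Derivation:
Byte[0]=92: INVALID lead byte (not 0xxx/110x/1110/11110)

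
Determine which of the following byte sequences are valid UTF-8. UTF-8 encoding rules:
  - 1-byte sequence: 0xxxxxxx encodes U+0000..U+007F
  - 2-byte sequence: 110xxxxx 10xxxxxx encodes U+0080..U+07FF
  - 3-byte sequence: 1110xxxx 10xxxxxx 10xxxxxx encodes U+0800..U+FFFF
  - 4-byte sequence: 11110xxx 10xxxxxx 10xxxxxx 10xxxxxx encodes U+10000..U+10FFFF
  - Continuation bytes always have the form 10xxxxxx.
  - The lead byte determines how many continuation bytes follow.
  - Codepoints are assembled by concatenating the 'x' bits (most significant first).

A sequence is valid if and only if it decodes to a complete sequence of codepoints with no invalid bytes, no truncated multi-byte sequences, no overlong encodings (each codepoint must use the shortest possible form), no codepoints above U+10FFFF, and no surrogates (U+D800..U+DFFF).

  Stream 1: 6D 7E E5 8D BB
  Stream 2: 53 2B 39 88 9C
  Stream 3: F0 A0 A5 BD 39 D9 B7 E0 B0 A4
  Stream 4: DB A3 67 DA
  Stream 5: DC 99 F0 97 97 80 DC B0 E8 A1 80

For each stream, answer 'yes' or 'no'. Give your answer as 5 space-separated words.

Answer: yes no yes no yes

Derivation:
Stream 1: decodes cleanly. VALID
Stream 2: error at byte offset 3. INVALID
Stream 3: decodes cleanly. VALID
Stream 4: error at byte offset 4. INVALID
Stream 5: decodes cleanly. VALID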